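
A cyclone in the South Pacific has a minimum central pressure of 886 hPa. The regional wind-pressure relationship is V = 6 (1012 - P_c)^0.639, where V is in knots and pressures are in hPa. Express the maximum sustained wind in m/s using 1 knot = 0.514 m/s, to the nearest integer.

ΔP = 1012 − 886 = 126 hPa.
V ≈ 6 × 126^0.639 = 6 × 21.986 ≈ 131.913 kt.
131.913 × 0.514 ≈ 67.80 m/s → 68 m/s.

68 m/s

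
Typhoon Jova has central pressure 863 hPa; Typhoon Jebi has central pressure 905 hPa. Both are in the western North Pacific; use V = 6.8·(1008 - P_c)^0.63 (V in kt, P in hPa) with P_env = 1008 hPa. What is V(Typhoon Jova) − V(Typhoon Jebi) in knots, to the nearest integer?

Typhoon Jova: ΔP = 145; V ≈ 6.8 × 145^0.63 ≈ 156.38 kt.
Typhoon Jebi: ΔP = 103; V ≈ 6.8 × 103^0.63 ≈ 126.07 kt.
Difference ≈ 156.38 − 126.07 = 30.31 → 30 kt.

30 kt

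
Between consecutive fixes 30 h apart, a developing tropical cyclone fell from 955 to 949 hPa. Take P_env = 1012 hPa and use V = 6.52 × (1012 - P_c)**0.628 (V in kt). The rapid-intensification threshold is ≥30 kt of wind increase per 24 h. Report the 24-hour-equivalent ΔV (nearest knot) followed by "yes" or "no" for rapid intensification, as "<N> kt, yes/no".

V₁: ΔP = 57, V ≈ 6.52 × 57^0.628 ≈ 82.59 kt.
V₂: ΔP = 63, V ≈ 6.52 × 63^0.628 ≈ 87.95 kt.
ΔV over 30 h = 5.36 kt → 24 h equivalent = 5.36 × 24/30 ≈ 4.29 kt.
4 kt < 30 kt ⇒ not rapid intensification.

4 kt, no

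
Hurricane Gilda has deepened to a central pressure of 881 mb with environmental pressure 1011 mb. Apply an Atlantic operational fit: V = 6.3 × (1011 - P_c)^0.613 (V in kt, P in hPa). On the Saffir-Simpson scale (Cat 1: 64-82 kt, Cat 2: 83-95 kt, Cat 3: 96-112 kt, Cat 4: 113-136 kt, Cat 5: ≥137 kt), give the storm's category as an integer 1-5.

ΔP = 1011 − 881 = 130 mb.
V ≈ 6.3 × 130^0.613 = 6.3 × 19.76 ≈ 125 kt.
125 kt falls in the Category 4 band.

4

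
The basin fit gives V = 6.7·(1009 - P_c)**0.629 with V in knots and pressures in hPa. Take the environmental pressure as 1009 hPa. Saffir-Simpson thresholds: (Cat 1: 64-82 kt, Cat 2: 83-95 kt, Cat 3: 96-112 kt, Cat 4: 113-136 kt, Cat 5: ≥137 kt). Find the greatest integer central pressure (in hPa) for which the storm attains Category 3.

Category 3 begins at V = 96 kt.
Required ΔP = (96/6.7)^(1/0.629) = 14.328^1.590 ≈ 68.89 hPa.
P_c ≤ 1009 − 68.89 = 940.11, so the highest integer P_c is 940 hPa.

940 hPa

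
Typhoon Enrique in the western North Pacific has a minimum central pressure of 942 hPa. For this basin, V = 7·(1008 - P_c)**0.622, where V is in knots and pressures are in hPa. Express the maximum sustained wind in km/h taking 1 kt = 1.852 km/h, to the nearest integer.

ΔP = 1008 − 942 = 66 hPa.
V ≈ 7 × 66^0.622 = 7 × 13.544 ≈ 94.810 kt.
94.810 × 1.852 ≈ 175.59 km/h → 176 km/h.

176 km/h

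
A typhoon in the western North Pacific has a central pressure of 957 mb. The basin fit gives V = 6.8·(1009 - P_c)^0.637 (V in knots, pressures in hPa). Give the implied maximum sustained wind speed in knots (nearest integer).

84 kt

ΔP = 1009 − 957 = 52 mb.
52^0.637 ≈ 12.391.
V ≈ 6.8 × 12.391 ≈ 84.3 kt.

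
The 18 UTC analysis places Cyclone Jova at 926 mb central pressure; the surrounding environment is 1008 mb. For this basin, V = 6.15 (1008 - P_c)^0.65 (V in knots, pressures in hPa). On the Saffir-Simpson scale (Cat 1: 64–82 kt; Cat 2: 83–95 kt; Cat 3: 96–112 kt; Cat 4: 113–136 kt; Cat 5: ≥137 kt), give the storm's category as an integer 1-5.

ΔP = 1008 − 926 = 82 mb.
V ≈ 6.15 × 82^0.65 = 6.15 × 17.54 ≈ 108 kt.
108 kt falls in the Category 3 band.

3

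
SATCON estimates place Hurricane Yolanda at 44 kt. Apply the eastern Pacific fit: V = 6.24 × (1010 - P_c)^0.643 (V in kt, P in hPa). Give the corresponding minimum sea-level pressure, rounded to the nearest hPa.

989 hPa

ΔP = (V / 6.24)^(1/0.643) = (44/6.24)^1.555.
44/6.24 = 7.051; 7.051^1.555 ≈ 20.86 hPa.
P_c = 1010 − 20.86 = 989.14 ≈ 989 hPa.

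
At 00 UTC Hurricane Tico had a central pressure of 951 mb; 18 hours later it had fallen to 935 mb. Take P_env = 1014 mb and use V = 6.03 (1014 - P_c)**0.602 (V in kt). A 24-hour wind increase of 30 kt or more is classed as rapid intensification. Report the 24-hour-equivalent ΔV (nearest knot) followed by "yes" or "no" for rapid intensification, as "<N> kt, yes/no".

14 kt, no

V₁: ΔP = 63, V ≈ 6.03 × 63^0.602 ≈ 73.03 kt.
V₂: ΔP = 79, V ≈ 6.03 × 79^0.602 ≈ 83.69 kt.
ΔV over 18 h = 10.66 kt → 24 h equivalent = 10.66 × 24/18 ≈ 14.21 kt.
14 kt < 30 kt ⇒ not rapid intensification.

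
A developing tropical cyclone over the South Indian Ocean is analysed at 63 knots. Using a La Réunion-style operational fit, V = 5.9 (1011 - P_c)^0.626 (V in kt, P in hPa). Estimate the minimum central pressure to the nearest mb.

967 mb

ΔP = (V / 5.9)^(1/0.626) = (63/5.9)^1.597.
63/5.9 = 10.678; 10.678^1.597 ≈ 43.95 mb.
P_c = 1011 − 43.95 = 967.05 ≈ 967 mb.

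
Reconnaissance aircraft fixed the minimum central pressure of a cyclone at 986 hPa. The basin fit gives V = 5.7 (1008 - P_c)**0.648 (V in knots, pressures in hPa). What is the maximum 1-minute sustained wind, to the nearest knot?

ΔP = 1008 − 986 = 22 hPa.
22^0.648 ≈ 7.411.
V ≈ 5.7 × 7.411 ≈ 42.2 kt.

42 kt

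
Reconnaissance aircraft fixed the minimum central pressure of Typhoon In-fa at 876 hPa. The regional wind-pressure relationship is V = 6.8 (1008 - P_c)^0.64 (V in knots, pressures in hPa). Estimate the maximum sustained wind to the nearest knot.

155 kt

ΔP = 1008 − 876 = 132 hPa.
132^0.64 ≈ 22.760.
V ≈ 6.8 × 22.760 ≈ 154.8 kt.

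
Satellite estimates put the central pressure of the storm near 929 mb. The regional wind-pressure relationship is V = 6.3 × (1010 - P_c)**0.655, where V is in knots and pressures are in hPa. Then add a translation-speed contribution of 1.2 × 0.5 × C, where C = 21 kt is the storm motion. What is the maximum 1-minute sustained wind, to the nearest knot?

125 kt

ΔP = 1010 − 929 = 81 mb.
81^0.655 ≈ 17.785.
V ≈ 6.3 × 17.785 ≈ 112.0 kt.
Translation term: 1.2 × 0.5 × 21 = 12.6 kt.
Corrected V ≈ 124.6 kt → 125 kt.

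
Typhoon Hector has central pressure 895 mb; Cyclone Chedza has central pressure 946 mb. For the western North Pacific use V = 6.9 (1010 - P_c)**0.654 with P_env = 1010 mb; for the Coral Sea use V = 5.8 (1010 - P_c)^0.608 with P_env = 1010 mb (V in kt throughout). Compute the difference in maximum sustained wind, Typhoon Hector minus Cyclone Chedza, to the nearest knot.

Typhoon Hector: ΔP = 115; V ≈ 6.9 × 115^0.654 ≈ 153.65 kt.
Cyclone Chedza: ΔP = 64; V ≈ 5.8 × 64^0.608 ≈ 72.71 kt.
Difference ≈ 153.65 − 72.71 = 80.94 → 81 kt.

81 kt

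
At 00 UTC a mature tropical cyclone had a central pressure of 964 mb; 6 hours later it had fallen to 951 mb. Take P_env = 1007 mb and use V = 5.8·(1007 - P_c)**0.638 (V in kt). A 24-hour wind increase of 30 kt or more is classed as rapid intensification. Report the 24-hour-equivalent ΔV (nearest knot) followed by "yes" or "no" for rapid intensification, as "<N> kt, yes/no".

V₁: ΔP = 43, V ≈ 5.8 × 43^0.638 ≈ 63.91 kt.
V₂: ΔP = 56, V ≈ 5.8 × 56^0.638 ≈ 75.64 kt.
ΔV over 6 h = 11.73 kt → 24 h equivalent = 11.73 × 24/6 ≈ 46.92 kt.
47 kt ≥ 30 kt ⇒ rapid intensification.

47 kt, yes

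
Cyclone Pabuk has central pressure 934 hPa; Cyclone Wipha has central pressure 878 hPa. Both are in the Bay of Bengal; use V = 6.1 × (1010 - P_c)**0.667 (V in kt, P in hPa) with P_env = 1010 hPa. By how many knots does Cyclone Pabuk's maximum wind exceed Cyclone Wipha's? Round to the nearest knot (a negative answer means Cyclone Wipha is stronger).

Cyclone Pabuk: ΔP = 76; V ≈ 6.1 × 76^0.667 ≈ 109.61 kt.
Cyclone Wipha: ΔP = 132; V ≈ 6.1 × 132^0.667 ≈ 158.40 kt.
Difference ≈ 109.61 − 158.40 = -48.79 → -49 kt.

-49 kt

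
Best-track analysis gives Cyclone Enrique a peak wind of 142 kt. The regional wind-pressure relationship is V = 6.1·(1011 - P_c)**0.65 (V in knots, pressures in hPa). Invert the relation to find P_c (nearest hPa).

ΔP = (V / 6.1)^(1/0.65) = (142/6.1)^1.538.
142/6.1 = 23.279; 23.279^1.538 ≈ 126.77 hPa.
P_c = 1011 − 126.77 = 884.23 ≈ 884 hPa.

884 hPa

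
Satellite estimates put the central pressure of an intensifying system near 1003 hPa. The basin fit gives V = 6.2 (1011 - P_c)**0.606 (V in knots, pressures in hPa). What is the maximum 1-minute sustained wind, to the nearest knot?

ΔP = 1011 − 1003 = 8 hPa.
8^0.606 ≈ 3.526.
V ≈ 6.2 × 3.526 ≈ 21.9 kt.

22 kt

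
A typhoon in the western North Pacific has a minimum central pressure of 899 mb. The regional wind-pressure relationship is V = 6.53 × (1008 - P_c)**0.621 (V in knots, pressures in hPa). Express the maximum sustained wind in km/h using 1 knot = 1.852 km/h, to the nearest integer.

ΔP = 1008 − 899 = 109 mb.
V ≈ 6.53 × 109^0.621 = 6.53 × 18.418 ≈ 120.269 kt.
120.269 × 1.852 ≈ 222.74 km/h → 223 km/h.

223 km/h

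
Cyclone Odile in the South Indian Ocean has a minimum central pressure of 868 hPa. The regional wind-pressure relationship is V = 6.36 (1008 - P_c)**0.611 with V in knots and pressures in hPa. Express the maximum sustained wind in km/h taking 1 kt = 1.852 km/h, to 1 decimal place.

ΔP = 1008 − 868 = 140 hPa.
V ≈ 6.36 × 140^0.611 = 6.36 × 20.478 ≈ 130.239 kt.
130.239 × 1.852 ≈ 241.20 km/h → 241.2 km/h.

241.2 km/h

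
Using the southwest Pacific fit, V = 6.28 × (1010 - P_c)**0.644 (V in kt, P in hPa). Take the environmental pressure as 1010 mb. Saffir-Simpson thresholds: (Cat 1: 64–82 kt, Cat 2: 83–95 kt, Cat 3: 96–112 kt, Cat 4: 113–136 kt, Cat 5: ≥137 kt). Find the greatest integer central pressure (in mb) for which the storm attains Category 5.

Category 5 begins at V = 137 kt.
Required ΔP = (137/6.28)^(1/0.644) = 21.815^1.553 ≈ 119.90 mb.
P_c ≤ 1010 − 119.90 = 890.10, so the highest integer P_c is 890 mb.

890 mb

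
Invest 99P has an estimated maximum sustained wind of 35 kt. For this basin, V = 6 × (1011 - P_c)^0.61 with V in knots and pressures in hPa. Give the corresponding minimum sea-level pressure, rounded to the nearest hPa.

ΔP = (V / 6)^(1/0.61) = (35/6)^1.639.
35/6 = 5.833; 5.833^1.639 ≈ 18.01 hPa.
P_c = 1011 − 18.01 = 992.99 ≈ 993 hPa.

993 hPa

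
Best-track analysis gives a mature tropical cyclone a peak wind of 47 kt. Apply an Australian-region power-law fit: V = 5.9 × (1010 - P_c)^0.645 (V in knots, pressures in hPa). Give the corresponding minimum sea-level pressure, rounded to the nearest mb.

ΔP = (V / 5.9)^(1/0.645) = (47/5.9)^1.550.
47/5.9 = 7.966; 7.966^1.550 ≈ 24.96 mb.
P_c = 1010 − 24.96 = 985.04 ≈ 985 mb.

985 mb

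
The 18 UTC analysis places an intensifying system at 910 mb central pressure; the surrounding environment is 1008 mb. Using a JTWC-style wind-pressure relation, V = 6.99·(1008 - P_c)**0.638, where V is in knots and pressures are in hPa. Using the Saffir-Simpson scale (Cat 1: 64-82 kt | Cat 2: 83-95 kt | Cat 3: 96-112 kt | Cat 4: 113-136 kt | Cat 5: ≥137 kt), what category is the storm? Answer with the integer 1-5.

4

ΔP = 1008 − 910 = 98 mb.
V ≈ 6.99 × 98^0.638 = 6.99 × 18.64 ≈ 130 kt.
130 kt falls in the Category 4 band.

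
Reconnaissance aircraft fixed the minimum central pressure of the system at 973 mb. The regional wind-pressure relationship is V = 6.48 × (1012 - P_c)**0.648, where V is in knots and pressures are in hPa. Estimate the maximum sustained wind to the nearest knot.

70 kt

ΔP = 1012 − 973 = 39 mb.
39^0.648 ≈ 10.740.
V ≈ 6.48 × 10.740 ≈ 69.6 kt.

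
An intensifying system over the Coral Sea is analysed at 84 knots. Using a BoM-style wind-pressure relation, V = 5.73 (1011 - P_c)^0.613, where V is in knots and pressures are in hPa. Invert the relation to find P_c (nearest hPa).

931 hPa

ΔP = (V / 5.73)^(1/0.613) = (84/5.73)^1.631.
84/5.73 = 14.660; 14.660^1.631 ≈ 79.86 hPa.
P_c = 1011 − 79.86 = 931.14 ≈ 931 hPa.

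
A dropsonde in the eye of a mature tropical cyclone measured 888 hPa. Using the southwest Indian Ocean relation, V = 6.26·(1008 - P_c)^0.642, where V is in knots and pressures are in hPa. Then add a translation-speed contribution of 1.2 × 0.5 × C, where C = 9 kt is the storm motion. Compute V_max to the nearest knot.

141 kt

ΔP = 1008 − 888 = 120 hPa.
120^0.642 ≈ 21.619.
V ≈ 6.26 × 21.619 ≈ 135.3 kt.
Translation term: 1.2 × 0.5 × 9 = 5.4 kt.
Corrected V ≈ 140.7 kt → 141 kt.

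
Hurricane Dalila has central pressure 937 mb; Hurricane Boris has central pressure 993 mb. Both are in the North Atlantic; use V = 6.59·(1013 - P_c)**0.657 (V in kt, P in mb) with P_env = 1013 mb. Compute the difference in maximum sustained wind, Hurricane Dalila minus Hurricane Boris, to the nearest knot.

Hurricane Dalila: ΔP = 76; V ≈ 6.59 × 76^0.657 ≈ 113.39 kt.
Hurricane Boris: ΔP = 20; V ≈ 6.59 × 20^0.657 ≈ 47.17 kt.
Difference ≈ 113.39 − 47.17 = 66.22 → 66 kt.

66 kt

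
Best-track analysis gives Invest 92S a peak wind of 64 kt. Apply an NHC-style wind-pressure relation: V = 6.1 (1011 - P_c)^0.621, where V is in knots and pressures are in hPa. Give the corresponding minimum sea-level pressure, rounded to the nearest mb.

ΔP = (V / 6.1)^(1/0.621) = (64/6.1)^1.610.
64/6.1 = 10.492; 10.492^1.610 ≈ 44.04 mb.
P_c = 1011 − 44.04 = 966.96 ≈ 967 mb.

967 mb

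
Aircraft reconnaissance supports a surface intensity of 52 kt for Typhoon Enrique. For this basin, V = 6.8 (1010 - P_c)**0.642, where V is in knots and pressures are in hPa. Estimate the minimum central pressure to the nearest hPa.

986 hPa

ΔP = (V / 6.8)^(1/0.642) = (52/6.8)^1.558.
52/6.8 = 7.647; 7.647^1.558 ≈ 23.78 hPa.
P_c = 1010 − 23.78 = 986.22 ≈ 986 hPa.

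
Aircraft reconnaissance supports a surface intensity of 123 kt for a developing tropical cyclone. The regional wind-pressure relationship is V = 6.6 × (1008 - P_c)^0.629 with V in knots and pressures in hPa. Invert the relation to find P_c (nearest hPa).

ΔP = (V / 6.6)^(1/0.629) = (123/6.6)^1.590.
123/6.6 = 18.636; 18.636^1.590 ≈ 104.63 hPa.
P_c = 1008 − 104.63 = 903.37 ≈ 903 hPa.

903 hPa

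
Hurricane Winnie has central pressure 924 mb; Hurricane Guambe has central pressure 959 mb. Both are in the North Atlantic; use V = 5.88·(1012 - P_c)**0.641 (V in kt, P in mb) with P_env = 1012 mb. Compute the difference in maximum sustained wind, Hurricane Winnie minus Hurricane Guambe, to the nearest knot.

Hurricane Winnie: ΔP = 88; V ≈ 5.88 × 88^0.641 ≈ 103.70 kt.
Hurricane Guambe: ΔP = 53; V ≈ 5.88 × 53^0.641 ≈ 74.93 kt.
Difference ≈ 103.70 − 74.93 = 28.77 → 29 kt.

29 kt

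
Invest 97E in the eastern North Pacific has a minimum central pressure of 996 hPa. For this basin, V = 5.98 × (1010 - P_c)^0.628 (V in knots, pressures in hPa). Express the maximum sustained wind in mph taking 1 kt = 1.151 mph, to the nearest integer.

ΔP = 1010 − 996 = 14 hPa.
V ≈ 5.98 × 14^0.628 = 5.98 × 5.245 ≈ 31.367 kt.
31.367 × 1.151 ≈ 36.10 mph → 36 mph.

36 mph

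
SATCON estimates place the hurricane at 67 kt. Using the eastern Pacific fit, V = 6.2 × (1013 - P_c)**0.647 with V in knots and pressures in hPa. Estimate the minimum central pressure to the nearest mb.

ΔP = (V / 6.2)^(1/0.647) = (67/6.2)^1.546.
67/6.2 = 10.806; 10.806^1.546 ≈ 39.60 mb.
P_c = 1013 − 39.60 = 973.40 ≈ 973 mb.

973 mb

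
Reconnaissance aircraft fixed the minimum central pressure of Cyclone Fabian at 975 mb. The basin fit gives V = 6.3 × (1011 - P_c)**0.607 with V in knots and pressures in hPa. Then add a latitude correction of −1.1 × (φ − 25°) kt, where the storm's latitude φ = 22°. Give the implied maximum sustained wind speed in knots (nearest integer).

ΔP = 1011 − 975 = 36 mb.
36^0.607 ≈ 8.804.
V ≈ 6.3 × 8.804 ≈ 55.5 kt.
Latitude correction: −1.1 × (22 − 25) = 3.3 kt.
Corrected V ≈ 58.8 kt → 59 kt.

59 kt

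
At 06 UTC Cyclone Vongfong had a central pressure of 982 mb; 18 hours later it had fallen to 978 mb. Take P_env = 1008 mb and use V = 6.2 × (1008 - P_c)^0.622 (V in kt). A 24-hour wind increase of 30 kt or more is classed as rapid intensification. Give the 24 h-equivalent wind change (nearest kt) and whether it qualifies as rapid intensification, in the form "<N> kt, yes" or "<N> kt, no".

V₁: ΔP = 26, V ≈ 6.2 × 26^0.622 ≈ 47.04 kt.
V₂: ΔP = 30, V ≈ 6.2 × 30^0.622 ≈ 51.42 kt.
ΔV over 18 h = 4.38 kt → 24 h equivalent = 4.38 × 24/18 ≈ 5.84 kt.
6 kt < 30 kt ⇒ not rapid intensification.

6 kt, no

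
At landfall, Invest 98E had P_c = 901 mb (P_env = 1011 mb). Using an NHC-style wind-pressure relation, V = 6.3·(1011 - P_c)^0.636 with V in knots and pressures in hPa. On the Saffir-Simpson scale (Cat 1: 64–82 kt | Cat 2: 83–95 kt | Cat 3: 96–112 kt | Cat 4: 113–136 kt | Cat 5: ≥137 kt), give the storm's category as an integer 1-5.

ΔP = 1011 − 901 = 110 mb.
V ≈ 6.3 × 110^0.636 = 6.3 × 19.88 ≈ 125 kt.
125 kt falls in the Category 4 band.

4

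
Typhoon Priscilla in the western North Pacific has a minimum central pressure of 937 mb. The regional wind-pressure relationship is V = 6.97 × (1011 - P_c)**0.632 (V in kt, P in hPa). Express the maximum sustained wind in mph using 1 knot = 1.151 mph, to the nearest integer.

122 mph

ΔP = 1011 − 937 = 74 mb.
V ≈ 6.97 × 74^0.632 = 6.97 × 15.183 ≈ 105.825 kt.
105.825 × 1.151 ≈ 121.80 mph → 122 mph.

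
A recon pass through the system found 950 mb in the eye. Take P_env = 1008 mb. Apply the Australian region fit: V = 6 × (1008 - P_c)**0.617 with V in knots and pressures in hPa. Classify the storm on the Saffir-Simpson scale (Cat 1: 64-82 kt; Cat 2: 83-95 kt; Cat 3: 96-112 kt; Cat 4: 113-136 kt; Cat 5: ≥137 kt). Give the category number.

1

ΔP = 1008 − 950 = 58 mb.
V ≈ 6 × 58^0.617 = 6 × 12.25 ≈ 73 kt.
73 kt falls in the Category 1 band.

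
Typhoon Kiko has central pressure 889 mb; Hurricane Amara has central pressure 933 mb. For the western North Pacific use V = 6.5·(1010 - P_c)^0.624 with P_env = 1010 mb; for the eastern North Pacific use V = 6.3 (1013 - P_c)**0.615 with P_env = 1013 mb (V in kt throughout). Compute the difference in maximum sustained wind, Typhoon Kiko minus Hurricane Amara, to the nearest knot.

Typhoon Kiko: ΔP = 121; V ≈ 6.5 × 121^0.624 ≈ 129.59 kt.
Hurricane Amara: ΔP = 80; V ≈ 6.3 × 80^0.615 ≈ 93.27 kt.
Difference ≈ 129.59 − 93.27 = 36.32 → 36 kt.

36 kt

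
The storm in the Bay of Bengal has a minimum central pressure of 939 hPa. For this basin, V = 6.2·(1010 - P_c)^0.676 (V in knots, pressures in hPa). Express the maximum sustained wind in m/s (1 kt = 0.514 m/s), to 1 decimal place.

ΔP = 1010 − 939 = 71 hPa.
V ≈ 6.2 × 71^0.676 = 6.2 × 17.842 ≈ 110.622 kt.
110.622 × 0.514 ≈ 56.86 m/s → 56.9 m/s.

56.9 m/s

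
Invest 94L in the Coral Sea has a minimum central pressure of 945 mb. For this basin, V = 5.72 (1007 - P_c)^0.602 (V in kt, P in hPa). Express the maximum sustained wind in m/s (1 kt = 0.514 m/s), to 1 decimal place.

35.3 m/s

ΔP = 1007 − 945 = 62 mb.
V ≈ 5.72 × 62^0.602 = 5.72 × 11.996 ≈ 68.614 kt.
68.614 × 0.514 ≈ 35.27 m/s → 35.3 m/s.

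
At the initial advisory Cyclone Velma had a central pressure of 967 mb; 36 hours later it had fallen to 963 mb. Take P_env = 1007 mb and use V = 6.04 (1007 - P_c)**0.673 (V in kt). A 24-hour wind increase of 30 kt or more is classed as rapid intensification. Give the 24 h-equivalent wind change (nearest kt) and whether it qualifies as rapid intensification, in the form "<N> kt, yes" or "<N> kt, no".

V₁: ΔP = 40, V ≈ 6.04 × 40^0.673 ≈ 72.31 kt.
V₂: ΔP = 44, V ≈ 6.04 × 44^0.673 ≈ 77.10 kt.
ΔV over 36 h = 4.79 kt → 24 h equivalent = 4.79 × 24/36 ≈ 3.19 kt.
3 kt < 30 kt ⇒ not rapid intensification.

3 kt, no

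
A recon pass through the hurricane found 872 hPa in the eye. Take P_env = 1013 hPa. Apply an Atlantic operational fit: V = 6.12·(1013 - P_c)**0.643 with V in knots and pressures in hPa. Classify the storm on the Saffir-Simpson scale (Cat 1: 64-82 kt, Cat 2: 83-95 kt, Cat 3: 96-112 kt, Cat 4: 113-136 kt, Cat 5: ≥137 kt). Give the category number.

5

ΔP = 1013 − 872 = 141 hPa.
V ≈ 6.12 × 141^0.643 = 6.12 × 24.10 ≈ 147 kt.
147 kt falls in the Category 5 band.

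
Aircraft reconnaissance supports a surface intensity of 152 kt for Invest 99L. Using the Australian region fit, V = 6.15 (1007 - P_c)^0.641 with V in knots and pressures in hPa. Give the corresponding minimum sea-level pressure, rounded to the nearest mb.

858 mb

ΔP = (V / 6.15)^(1/0.641) = (152/6.15)^1.560.
152/6.15 = 24.715; 24.715^1.560 ≈ 148.98 mb.
P_c = 1007 − 148.98 = 858.02 ≈ 858 mb.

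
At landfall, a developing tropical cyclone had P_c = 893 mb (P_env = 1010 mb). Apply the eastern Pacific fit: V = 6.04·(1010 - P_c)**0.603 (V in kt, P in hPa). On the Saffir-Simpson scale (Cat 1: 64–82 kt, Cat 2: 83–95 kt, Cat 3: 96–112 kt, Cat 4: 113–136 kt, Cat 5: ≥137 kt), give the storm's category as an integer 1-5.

3

ΔP = 1010 − 893 = 117 mb.
V ≈ 6.04 × 117^0.603 = 6.04 × 17.67 ≈ 107 kt.
107 kt falls in the Category 3 band.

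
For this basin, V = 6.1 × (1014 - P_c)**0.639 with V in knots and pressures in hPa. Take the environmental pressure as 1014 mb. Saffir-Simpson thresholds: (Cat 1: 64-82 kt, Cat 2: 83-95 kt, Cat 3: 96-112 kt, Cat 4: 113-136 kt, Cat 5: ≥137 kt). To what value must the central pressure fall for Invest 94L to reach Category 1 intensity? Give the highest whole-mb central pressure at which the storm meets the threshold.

974 mb

Category 1 begins at V = 64 kt.
Required ΔP = (64/6.1)^(1/0.639) = 10.492^1.565 ≈ 39.59 mb.
P_c ≤ 1014 − 39.59 = 974.41, so the highest integer P_c is 974 mb.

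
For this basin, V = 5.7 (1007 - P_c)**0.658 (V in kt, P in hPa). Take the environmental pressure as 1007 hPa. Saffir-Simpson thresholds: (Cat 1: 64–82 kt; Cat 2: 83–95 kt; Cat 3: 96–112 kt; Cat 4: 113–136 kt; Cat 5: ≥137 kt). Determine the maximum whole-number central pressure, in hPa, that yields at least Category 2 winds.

Category 2 begins at V = 83 kt.
Required ΔP = (83/5.7)^(1/0.658) = 14.561^1.520 ≈ 58.58 hPa.
P_c ≤ 1007 − 58.58 = 948.42, so the highest integer P_c is 948 hPa.

948 hPa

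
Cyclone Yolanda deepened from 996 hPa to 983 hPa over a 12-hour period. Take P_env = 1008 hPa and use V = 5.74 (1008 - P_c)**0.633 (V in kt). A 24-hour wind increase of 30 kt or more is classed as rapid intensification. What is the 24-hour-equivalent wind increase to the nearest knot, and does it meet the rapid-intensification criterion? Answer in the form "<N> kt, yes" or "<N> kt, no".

V₁: ΔP = 12, V ≈ 5.74 × 12^0.633 ≈ 27.67 kt.
V₂: ΔP = 25, V ≈ 5.74 × 25^0.633 ≈ 44.04 kt.
ΔV over 12 h = 16.37 kt → 24 h equivalent = 16.37 × 24/12 ≈ 32.74 kt.
33 kt ≥ 30 kt ⇒ rapid intensification.

33 kt, yes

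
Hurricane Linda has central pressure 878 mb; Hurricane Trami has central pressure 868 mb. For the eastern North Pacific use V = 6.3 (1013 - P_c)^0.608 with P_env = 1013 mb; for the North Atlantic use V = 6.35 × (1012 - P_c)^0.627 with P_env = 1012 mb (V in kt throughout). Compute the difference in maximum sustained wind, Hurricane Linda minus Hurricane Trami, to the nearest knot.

-19 kt

Hurricane Linda: ΔP = 135; V ≈ 6.3 × 135^0.608 ≈ 124.33 kt.
Hurricane Trami: ΔP = 144; V ≈ 6.35 × 144^0.627 ≈ 143.24 kt.
Difference ≈ 124.33 − 143.24 = -18.91 → -19 kt.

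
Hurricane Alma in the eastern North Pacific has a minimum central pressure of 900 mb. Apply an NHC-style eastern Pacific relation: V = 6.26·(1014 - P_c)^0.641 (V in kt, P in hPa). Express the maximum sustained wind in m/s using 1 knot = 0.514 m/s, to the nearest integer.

67 m/s

ΔP = 1014 − 900 = 114 mb.
V ≈ 6.26 × 114^0.641 = 6.26 × 20.820 ≈ 130.332 kt.
130.332 × 0.514 ≈ 66.99 m/s → 67 m/s.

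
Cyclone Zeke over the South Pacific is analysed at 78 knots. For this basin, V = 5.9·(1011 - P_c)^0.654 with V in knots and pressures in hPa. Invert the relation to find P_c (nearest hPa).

ΔP = (V / 5.9)^(1/0.654) = (78/5.9)^1.529.
78/5.9 = 13.220; 13.220^1.529 ≈ 51.81 hPa.
P_c = 1011 − 51.81 = 959.19 ≈ 959 hPa.

959 hPa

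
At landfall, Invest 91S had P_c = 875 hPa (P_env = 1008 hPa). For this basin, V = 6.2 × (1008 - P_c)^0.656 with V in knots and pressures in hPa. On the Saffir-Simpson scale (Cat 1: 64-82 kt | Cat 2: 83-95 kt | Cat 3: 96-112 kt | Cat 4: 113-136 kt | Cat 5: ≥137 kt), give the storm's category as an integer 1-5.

ΔP = 1008 − 875 = 133 hPa.
V ≈ 6.2 × 133^0.656 = 6.2 × 24.73 ≈ 153 kt.
153 kt falls in the Category 5 band.

5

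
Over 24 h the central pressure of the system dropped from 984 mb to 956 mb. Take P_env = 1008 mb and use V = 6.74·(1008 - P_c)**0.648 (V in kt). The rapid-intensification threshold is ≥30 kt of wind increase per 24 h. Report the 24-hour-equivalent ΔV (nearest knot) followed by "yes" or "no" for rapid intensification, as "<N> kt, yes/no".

V₁: ΔP = 24, V ≈ 6.74 × 24^0.648 ≈ 52.85 kt.
V₂: ΔP = 52, V ≈ 6.74 × 52^0.648 ≈ 87.22 kt.
ΔV over 24 h = 34.37 kt → 24 h equivalent = 34.37 × 24/24 ≈ 34.37 kt.
34 kt ≥ 30 kt ⇒ rapid intensification.

34 kt, yes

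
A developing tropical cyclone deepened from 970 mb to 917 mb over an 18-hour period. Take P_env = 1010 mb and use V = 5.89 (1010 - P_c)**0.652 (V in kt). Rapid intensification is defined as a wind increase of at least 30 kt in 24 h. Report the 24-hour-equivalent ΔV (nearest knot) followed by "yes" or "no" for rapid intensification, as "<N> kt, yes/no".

64 kt, yes

V₁: ΔP = 40, V ≈ 5.89 × 40^0.652 ≈ 65.26 kt.
V₂: ΔP = 93, V ≈ 5.89 × 93^0.652 ≈ 113.13 kt.
ΔV over 18 h = 47.87 kt → 24 h equivalent = 47.87 × 24/18 ≈ 63.83 kt.
64 kt ≥ 30 kt ⇒ rapid intensification.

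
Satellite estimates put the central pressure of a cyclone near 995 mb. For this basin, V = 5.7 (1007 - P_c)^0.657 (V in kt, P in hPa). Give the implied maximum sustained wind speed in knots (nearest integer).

ΔP = 1007 − 995 = 12 mb.
12^0.657 ≈ 5.117.
V ≈ 5.7 × 5.117 ≈ 29.2 kt.

29 kt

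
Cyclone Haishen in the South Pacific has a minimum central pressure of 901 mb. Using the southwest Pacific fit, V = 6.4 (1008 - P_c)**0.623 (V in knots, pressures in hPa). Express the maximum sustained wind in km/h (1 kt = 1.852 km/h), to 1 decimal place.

217.8 km/h

ΔP = 1008 − 901 = 107 mb.
V ≈ 6.4 × 107^0.623 = 6.4 × 18.378 ≈ 117.621 kt.
117.621 × 1.852 ≈ 217.83 km/h → 217.8 km/h.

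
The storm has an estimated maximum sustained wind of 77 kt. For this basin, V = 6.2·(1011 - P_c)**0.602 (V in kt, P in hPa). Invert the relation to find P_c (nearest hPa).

945 hPa

ΔP = (V / 6.2)^(1/0.602) = (77/6.2)^1.661.
77/6.2 = 12.419; 12.419^1.661 ≈ 65.68 hPa.
P_c = 1011 − 65.68 = 945.32 ≈ 945 hPa.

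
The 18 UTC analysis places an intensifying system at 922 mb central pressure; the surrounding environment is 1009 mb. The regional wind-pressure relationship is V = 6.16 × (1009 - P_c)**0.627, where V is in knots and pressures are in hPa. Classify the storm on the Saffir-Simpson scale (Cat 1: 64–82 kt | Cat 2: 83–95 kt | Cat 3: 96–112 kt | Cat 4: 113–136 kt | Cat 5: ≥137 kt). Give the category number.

3

ΔP = 1009 − 922 = 87 mb.
V ≈ 6.16 × 87^0.627 = 6.16 × 16.45 ≈ 101 kt.
101 kt falls in the Category 3 band.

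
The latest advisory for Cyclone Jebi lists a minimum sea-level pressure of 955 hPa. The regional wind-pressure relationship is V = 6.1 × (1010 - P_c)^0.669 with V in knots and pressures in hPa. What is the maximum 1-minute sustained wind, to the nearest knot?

89 kt

ΔP = 1010 − 955 = 55 hPa.
55^0.669 ≈ 14.598.
V ≈ 6.1 × 14.598 ≈ 89.0 kt.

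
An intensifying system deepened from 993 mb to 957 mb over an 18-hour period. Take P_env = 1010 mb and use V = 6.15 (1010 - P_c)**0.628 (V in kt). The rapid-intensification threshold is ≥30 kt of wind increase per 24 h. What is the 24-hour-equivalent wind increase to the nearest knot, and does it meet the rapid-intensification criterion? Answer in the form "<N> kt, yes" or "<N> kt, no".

V₁: ΔP = 17, V ≈ 6.15 × 17^0.628 ≈ 36.44 kt.
V₂: ΔP = 53, V ≈ 6.15 × 53^0.628 ≈ 74.43 kt.
ΔV over 18 h = 37.99 kt → 24 h equivalent = 37.99 × 24/18 ≈ 50.65 kt.
51 kt ≥ 30 kt ⇒ rapid intensification.

51 kt, yes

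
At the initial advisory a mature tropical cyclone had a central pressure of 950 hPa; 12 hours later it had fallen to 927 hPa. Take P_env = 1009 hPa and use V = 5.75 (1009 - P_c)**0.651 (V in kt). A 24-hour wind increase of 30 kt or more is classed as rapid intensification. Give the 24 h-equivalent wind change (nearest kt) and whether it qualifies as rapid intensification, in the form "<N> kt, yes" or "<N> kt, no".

V₁: ΔP = 59, V ≈ 5.75 × 59^0.651 ≈ 81.75 kt.
V₂: ΔP = 82, V ≈ 5.75 × 82^0.651 ≈ 101.29 kt.
ΔV over 12 h = 19.54 kt → 24 h equivalent = 19.54 × 24/12 ≈ 39.08 kt.
39 kt ≥ 30 kt ⇒ rapid intensification.

39 kt, yes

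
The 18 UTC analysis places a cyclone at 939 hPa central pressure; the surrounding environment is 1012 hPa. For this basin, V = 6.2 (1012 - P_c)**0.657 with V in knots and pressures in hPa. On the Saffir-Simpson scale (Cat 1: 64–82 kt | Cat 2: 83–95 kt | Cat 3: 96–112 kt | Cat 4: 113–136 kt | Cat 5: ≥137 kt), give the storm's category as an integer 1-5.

ΔP = 1012 − 939 = 73 hPa.
V ≈ 6.2 × 73^0.657 = 6.2 × 16.76 ≈ 104 kt.
104 kt falls in the Category 3 band.

3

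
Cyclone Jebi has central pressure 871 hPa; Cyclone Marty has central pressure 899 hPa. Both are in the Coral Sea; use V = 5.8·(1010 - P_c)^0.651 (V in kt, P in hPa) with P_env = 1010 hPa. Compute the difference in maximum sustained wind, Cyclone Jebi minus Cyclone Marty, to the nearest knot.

Cyclone Jebi: ΔP = 139; V ≈ 5.8 × 139^0.651 ≈ 144.06 kt.
Cyclone Marty: ΔP = 111; V ≈ 5.8 × 111^0.651 ≈ 124.43 kt.
Difference ≈ 144.06 − 124.43 = 19.63 → 20 kt.

20 kt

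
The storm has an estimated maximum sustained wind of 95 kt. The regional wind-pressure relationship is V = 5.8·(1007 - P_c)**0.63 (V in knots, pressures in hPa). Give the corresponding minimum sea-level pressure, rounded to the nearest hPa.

ΔP = (V / 5.8)^(1/0.63) = (95/5.8)^1.587.
95/5.8 = 16.379; 16.379^1.587 ≈ 84.62 hPa.
P_c = 1007 − 84.62 = 922.38 ≈ 922 hPa.

922 hPa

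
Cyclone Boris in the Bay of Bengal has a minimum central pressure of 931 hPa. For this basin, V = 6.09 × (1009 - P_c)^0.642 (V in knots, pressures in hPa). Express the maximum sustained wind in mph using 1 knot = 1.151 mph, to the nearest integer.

115 mph

ΔP = 1009 − 931 = 78 hPa.
V ≈ 6.09 × 78^0.642 = 6.09 × 16.396 ≈ 99.849 kt.
99.849 × 1.151 ≈ 114.93 mph → 115 mph.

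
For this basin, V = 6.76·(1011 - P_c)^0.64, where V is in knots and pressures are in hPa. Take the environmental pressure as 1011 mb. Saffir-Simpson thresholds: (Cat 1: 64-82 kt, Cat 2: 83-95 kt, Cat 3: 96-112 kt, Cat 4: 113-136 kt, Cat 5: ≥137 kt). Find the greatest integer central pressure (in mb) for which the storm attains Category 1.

977 mb

Category 1 begins at V = 64 kt.
Required ΔP = (64/6.76)^(1/0.64) = 9.467^1.562 ≈ 33.52 mb.
P_c ≤ 1011 − 33.52 = 977.48, so the highest integer P_c is 977 mb.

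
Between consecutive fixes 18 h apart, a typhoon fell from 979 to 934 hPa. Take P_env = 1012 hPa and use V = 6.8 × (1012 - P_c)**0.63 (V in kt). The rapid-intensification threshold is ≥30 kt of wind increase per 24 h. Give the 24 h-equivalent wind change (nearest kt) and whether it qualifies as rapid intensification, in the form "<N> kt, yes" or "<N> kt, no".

V₁: ΔP = 33, V ≈ 6.8 × 33^0.63 ≈ 61.54 kt.
V₂: ΔP = 78, V ≈ 6.8 × 78^0.63 ≈ 105.81 kt.
ΔV over 18 h = 44.27 kt → 24 h equivalent = 44.27 × 24/18 ≈ 59.03 kt.
59 kt ≥ 30 kt ⇒ rapid intensification.

59 kt, yes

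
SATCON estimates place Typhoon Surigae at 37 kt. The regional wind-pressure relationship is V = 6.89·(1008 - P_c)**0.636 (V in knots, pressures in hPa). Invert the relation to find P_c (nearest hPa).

ΔP = (V / 6.89)^(1/0.636) = (37/6.89)^1.572.
37/6.89 = 5.370; 5.370^1.572 ≈ 14.05 hPa.
P_c = 1008 − 14.05 = 993.95 ≈ 994 hPa.

994 hPa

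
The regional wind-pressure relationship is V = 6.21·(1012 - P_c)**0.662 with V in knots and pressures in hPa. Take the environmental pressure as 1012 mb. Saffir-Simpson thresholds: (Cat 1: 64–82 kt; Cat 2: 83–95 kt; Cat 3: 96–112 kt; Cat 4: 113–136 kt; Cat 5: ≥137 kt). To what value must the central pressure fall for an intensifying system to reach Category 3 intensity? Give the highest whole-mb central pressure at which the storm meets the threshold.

949 mb

Category 3 begins at V = 96 kt.
Required ΔP = (96/6.21)^(1/0.662) = 15.459^1.511 ≈ 62.57 mb.
P_c ≤ 1012 − 62.57 = 949.43, so the highest integer P_c is 949 mb.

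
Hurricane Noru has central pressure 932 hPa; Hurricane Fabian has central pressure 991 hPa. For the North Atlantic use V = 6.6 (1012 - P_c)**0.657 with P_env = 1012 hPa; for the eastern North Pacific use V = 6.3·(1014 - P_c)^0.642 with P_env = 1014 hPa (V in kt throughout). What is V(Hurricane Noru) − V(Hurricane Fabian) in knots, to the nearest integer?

Hurricane Noru: ΔP = 80; V ≈ 6.6 × 80^0.657 ≈ 117.46 kt.
Hurricane Fabian: ΔP = 23; V ≈ 6.3 × 23^0.642 ≈ 47.16 kt.
Difference ≈ 117.46 − 47.16 = 70.30 → 70 kt.

70 kt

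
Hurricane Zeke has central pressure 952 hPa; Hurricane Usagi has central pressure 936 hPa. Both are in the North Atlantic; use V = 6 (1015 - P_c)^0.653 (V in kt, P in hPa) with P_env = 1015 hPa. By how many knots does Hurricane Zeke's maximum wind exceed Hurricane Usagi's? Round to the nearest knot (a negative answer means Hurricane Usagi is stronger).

Hurricane Zeke: ΔP = 63; V ≈ 6 × 63^0.653 ≈ 89.77 kt.
Hurricane Usagi: ΔP = 79; V ≈ 6 × 79^0.653 ≈ 104.06 kt.
Difference ≈ 89.77 − 104.06 = -14.29 → -14 kt.

-14 kt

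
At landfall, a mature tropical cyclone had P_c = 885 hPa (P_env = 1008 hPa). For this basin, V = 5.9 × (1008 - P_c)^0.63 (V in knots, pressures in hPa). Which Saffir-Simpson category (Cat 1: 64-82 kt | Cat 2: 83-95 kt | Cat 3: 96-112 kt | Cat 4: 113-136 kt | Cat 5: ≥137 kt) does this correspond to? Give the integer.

ΔP = 1008 − 885 = 123 hPa.
V ≈ 5.9 × 123^0.63 = 5.9 × 20.73 ≈ 122 kt.
122 kt falls in the Category 4 band.

4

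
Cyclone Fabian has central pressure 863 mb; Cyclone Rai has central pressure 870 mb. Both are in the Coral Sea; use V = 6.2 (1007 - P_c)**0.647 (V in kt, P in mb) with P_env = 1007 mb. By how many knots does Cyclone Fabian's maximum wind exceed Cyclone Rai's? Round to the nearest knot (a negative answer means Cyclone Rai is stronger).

Cyclone Fabian: ΔP = 144; V ≈ 6.2 × 144^0.647 ≈ 154.47 kt.
Cyclone Rai: ΔP = 137; V ≈ 6.2 × 137^0.647 ≈ 149.57 kt.
Difference ≈ 154.47 − 149.57 = 4.90 → 5 kt.

5 kt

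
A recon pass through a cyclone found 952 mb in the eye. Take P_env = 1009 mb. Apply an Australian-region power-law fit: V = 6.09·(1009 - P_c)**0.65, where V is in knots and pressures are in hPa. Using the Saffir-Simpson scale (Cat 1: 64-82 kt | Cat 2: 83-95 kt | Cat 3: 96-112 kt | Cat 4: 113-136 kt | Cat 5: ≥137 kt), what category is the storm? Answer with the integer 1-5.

2

ΔP = 1009 − 952 = 57 mb.
V ≈ 6.09 × 57^0.65 = 6.09 × 13.85 ≈ 84 kt.
84 kt falls in the Category 2 band.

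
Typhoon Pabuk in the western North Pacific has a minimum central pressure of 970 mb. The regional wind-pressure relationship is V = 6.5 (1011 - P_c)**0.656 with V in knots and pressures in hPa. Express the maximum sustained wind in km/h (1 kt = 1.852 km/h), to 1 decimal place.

137.6 km/h

ΔP = 1011 − 970 = 41 mb.
V ≈ 6.5 × 41^0.656 = 6.5 × 11.428 ≈ 74.285 kt.
74.285 × 1.852 ≈ 137.58 km/h → 137.6 km/h.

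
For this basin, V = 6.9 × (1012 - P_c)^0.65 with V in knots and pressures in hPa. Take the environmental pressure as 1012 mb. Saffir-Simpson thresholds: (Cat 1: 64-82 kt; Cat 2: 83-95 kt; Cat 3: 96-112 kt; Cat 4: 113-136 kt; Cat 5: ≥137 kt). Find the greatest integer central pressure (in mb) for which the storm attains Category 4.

Category 4 begins at V = 113 kt.
Required ΔP = (113/6.9)^(1/0.65) = 16.377^1.538 ≈ 73.80 mb.
P_c ≤ 1012 − 73.80 = 938.20, so the highest integer P_c is 938 mb.

938 mb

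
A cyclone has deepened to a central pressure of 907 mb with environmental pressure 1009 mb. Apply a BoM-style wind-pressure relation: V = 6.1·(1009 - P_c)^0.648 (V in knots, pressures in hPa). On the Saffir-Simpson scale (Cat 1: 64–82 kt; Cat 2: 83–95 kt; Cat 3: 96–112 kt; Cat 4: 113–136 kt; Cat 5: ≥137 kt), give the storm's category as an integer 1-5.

4

ΔP = 1009 − 907 = 102 mb.
V ≈ 6.1 × 102^0.648 = 6.1 × 20.03 ≈ 122 kt.
122 kt falls in the Category 4 band.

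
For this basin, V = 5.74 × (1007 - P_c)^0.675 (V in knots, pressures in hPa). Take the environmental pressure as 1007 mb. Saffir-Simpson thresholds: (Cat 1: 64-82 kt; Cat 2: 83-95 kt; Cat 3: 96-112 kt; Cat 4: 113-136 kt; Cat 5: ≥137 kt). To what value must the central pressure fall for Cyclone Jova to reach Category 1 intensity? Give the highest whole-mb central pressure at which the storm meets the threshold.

971 mb

Category 1 begins at V = 64 kt.
Required ΔP = (64/5.74)^(1/0.675) = 11.150^1.481 ≈ 35.60 mb.
P_c ≤ 1007 − 35.60 = 971.40, so the highest integer P_c is 971 mb.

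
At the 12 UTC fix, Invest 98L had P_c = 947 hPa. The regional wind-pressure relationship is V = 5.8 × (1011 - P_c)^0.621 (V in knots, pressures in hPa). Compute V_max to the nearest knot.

ΔP = 1011 − 947 = 64 hPa.
64^0.621 ≈ 13.232.
V ≈ 5.8 × 13.232 ≈ 76.7 kt.

77 kt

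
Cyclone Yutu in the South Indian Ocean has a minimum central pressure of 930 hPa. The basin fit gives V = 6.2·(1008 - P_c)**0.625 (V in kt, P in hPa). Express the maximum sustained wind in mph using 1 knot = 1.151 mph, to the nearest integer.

109 mph

ΔP = 1008 − 930 = 78 hPa.
V ≈ 6.2 × 78^0.625 = 6.2 × 15.225 ≈ 94.395 kt.
94.395 × 1.151 ≈ 108.65 mph → 109 mph.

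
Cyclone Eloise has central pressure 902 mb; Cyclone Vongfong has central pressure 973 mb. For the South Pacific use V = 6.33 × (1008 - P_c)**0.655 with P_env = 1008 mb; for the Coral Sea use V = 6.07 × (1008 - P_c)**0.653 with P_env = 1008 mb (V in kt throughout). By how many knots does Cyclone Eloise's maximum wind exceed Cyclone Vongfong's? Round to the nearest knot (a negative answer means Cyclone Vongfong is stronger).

Cyclone Eloise: ΔP = 106; V ≈ 6.33 × 106^0.655 ≈ 134.27 kt.
Cyclone Vongfong: ΔP = 35; V ≈ 6.07 × 35^0.653 ≈ 61.87 kt.
Difference ≈ 134.27 − 61.87 = 72.40 → 72 kt.

72 kt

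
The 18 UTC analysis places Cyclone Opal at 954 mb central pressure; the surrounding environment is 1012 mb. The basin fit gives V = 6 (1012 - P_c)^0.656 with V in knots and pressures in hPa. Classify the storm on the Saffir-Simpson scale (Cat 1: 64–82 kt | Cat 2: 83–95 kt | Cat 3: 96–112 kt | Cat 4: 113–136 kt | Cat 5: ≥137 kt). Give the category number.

2

ΔP = 1012 − 954 = 58 mb.
V ≈ 6 × 58^0.656 = 6 × 14.35 ≈ 86 kt.
86 kt falls in the Category 2 band.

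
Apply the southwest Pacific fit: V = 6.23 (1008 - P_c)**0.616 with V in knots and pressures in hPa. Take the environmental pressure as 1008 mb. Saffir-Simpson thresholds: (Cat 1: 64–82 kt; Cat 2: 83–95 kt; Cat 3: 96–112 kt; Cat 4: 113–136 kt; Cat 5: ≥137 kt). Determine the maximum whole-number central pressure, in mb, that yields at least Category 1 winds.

Category 1 begins at V = 64 kt.
Required ΔP = (64/6.23)^(1/0.616) = 10.273^1.623 ≈ 43.89 mb.
P_c ≤ 1008 − 43.89 = 964.11, so the highest integer P_c is 964 mb.

964 mb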